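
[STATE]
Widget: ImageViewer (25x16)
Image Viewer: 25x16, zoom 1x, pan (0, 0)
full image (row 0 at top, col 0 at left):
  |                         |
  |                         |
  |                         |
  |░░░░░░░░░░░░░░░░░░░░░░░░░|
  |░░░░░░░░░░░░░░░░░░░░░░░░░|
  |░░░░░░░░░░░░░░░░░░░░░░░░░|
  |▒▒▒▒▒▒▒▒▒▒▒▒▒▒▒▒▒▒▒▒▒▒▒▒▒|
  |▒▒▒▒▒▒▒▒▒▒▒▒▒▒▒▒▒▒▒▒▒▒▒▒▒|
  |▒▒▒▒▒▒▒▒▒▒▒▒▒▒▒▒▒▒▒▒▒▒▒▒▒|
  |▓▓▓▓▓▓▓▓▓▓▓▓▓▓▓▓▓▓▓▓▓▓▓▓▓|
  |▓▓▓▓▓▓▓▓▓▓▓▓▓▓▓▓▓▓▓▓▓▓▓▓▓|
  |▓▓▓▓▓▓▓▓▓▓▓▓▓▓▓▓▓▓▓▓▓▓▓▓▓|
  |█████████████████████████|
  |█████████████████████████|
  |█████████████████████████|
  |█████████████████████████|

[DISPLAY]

                         
                         
                         
░░░░░░░░░░░░░░░░░░░░░░░░░
░░░░░░░░░░░░░░░░░░░░░░░░░
░░░░░░░░░░░░░░░░░░░░░░░░░
▒▒▒▒▒▒▒▒▒▒▒▒▒▒▒▒▒▒▒▒▒▒▒▒▒
▒▒▒▒▒▒▒▒▒▒▒▒▒▒▒▒▒▒▒▒▒▒▒▒▒
▒▒▒▒▒▒▒▒▒▒▒▒▒▒▒▒▒▒▒▒▒▒▒▒▒
▓▓▓▓▓▓▓▓▓▓▓▓▓▓▓▓▓▓▓▓▓▓▓▓▓
▓▓▓▓▓▓▓▓▓▓▓▓▓▓▓▓▓▓▓▓▓▓▓▓▓
▓▓▓▓▓▓▓▓▓▓▓▓▓▓▓▓▓▓▓▓▓▓▓▓▓
█████████████████████████
█████████████████████████
█████████████████████████
█████████████████████████


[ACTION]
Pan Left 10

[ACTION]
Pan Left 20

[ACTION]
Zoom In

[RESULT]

                         
                         
                         
                         
                         
                         
░░░░░░░░░░░░░░░░░░░░░░░░░
░░░░░░░░░░░░░░░░░░░░░░░░░
░░░░░░░░░░░░░░░░░░░░░░░░░
░░░░░░░░░░░░░░░░░░░░░░░░░
░░░░░░░░░░░░░░░░░░░░░░░░░
░░░░░░░░░░░░░░░░░░░░░░░░░
▒▒▒▒▒▒▒▒▒▒▒▒▒▒▒▒▒▒▒▒▒▒▒▒▒
▒▒▒▒▒▒▒▒▒▒▒▒▒▒▒▒▒▒▒▒▒▒▒▒▒
▒▒▒▒▒▒▒▒▒▒▒▒▒▒▒▒▒▒▒▒▒▒▒▒▒
▒▒▒▒▒▒▒▒▒▒▒▒▒▒▒▒▒▒▒▒▒▒▒▒▒


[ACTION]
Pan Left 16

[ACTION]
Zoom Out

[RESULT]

                         
                         
                         
░░░░░░░░░░░░░░░░░░░░░░░░░
░░░░░░░░░░░░░░░░░░░░░░░░░
░░░░░░░░░░░░░░░░░░░░░░░░░
▒▒▒▒▒▒▒▒▒▒▒▒▒▒▒▒▒▒▒▒▒▒▒▒▒
▒▒▒▒▒▒▒▒▒▒▒▒▒▒▒▒▒▒▒▒▒▒▒▒▒
▒▒▒▒▒▒▒▒▒▒▒▒▒▒▒▒▒▒▒▒▒▒▒▒▒
▓▓▓▓▓▓▓▓▓▓▓▓▓▓▓▓▓▓▓▓▓▓▓▓▓
▓▓▓▓▓▓▓▓▓▓▓▓▓▓▓▓▓▓▓▓▓▓▓▓▓
▓▓▓▓▓▓▓▓▓▓▓▓▓▓▓▓▓▓▓▓▓▓▓▓▓
█████████████████████████
█████████████████████████
█████████████████████████
█████████████████████████


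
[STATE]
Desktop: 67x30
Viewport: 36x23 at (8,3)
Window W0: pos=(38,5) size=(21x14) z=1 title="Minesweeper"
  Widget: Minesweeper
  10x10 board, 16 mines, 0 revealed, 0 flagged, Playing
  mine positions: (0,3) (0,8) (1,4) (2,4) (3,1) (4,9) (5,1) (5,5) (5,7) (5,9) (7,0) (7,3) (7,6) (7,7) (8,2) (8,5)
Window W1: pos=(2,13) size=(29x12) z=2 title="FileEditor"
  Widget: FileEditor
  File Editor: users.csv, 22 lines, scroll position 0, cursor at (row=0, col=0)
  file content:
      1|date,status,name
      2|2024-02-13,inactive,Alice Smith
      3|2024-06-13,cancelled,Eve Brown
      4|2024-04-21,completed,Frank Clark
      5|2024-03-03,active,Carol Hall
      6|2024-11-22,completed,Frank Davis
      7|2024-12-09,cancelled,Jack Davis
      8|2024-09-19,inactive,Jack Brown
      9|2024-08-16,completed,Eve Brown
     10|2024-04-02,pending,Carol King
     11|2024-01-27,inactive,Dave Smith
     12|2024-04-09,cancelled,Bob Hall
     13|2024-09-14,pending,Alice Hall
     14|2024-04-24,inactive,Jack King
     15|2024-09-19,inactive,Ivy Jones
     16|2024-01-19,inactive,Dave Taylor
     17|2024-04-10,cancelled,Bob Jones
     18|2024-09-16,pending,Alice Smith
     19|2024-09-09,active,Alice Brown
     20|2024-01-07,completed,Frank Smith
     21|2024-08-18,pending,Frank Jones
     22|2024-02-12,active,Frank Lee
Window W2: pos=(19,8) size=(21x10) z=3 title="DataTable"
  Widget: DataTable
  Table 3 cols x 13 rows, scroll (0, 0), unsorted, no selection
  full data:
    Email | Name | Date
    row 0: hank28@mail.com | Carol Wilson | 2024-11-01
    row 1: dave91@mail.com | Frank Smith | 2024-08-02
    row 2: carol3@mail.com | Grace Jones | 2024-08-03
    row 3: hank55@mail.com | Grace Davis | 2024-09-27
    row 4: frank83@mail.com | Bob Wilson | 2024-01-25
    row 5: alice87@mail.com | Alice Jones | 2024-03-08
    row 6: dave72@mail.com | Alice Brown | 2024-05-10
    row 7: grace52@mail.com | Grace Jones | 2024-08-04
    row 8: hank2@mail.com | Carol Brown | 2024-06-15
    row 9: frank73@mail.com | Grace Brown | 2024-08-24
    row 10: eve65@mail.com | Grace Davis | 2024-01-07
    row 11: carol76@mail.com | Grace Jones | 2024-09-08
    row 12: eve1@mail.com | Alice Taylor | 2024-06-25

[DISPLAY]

                                    
                                    
                              ┏━━━━━
                              ┃ Mine
                              ┠─────
           ┏━━━━━━━━━━━━━━━━━━━┓■■■■
           ┃ DataTable         ┃■■■■
           ┠───────────────────┨■■■■
           ┃Email           │Na┃■■■■
           ┃────────────────┼──┃■■■■
━━━━━━━━━━━┃hank28@mail.com │Ca┃■■■■
Editor     ┃dave91@mail.com │Fr┃■■■■
───────────┃carol3@mail.com │Gr┃■■■■
status,name┃hank55@mail.com │Gr┃■■■■
02-13,inact┗━━━━━━━━━━━━━━━━━━━┛■■■■
06-13,cancelled,Eve B░┃       ┗━━━━━
04-21,completed,Frank░┃             
03-03,active,Carol Ha░┃             
11-22,completed,Frank░┃             
12-09,cancelled,Jack ░┃             
09-19,inactive,Jack B▼┃             
━━━━━━━━━━━━━━━━━━━━━━┛             
                                    


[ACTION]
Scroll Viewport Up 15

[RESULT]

                                    
                                    
                                    
                                    
                                    
                              ┏━━━━━
                              ┃ Mine
                              ┠─────
           ┏━━━━━━━━━━━━━━━━━━━┓■■■■
           ┃ DataTable         ┃■■■■
           ┠───────────────────┨■■■■
           ┃Email           │Na┃■■■■
           ┃────────────────┼──┃■■■■
━━━━━━━━━━━┃hank28@mail.com │Ca┃■■■■
Editor     ┃dave91@mail.com │Fr┃■■■■
───────────┃carol3@mail.com │Gr┃■■■■
status,name┃hank55@mail.com │Gr┃■■■■
02-13,inact┗━━━━━━━━━━━━━━━━━━━┛■■■■
06-13,cancelled,Eve B░┃       ┗━━━━━
04-21,completed,Frank░┃             
03-03,active,Carol Ha░┃             
11-22,completed,Frank░┃             
12-09,cancelled,Jack ░┃             


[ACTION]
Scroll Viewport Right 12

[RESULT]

                                    
                                    
                                    
                                    
                                    
                  ┏━━━━━━━━━━━━━━━━━
                  ┃ Minesweeper     
                  ┠─────────────────
━━━━━━━━━━━━━━━━━━━┓■■■■■■■■■       
 DataTable         ┃■■■■■■■■■       
───────────────────┨■■■■■■■■■       
Email           │Na┃■■■■■■■■■       
────────────────┼──┃■■■■■■■■■       
hank28@mail.com │Ca┃■■■■■■■■■       
dave91@mail.com │Fr┃■■■■■■■■■       
carol3@mail.com │Gr┃■■■■■■■■■       
hank55@mail.com │Gr┃■■■■■■■■■       
━━━━━━━━━━━━━━━━━━━┛■■■■■■■■■       
led,Eve B░┃       ┗━━━━━━━━━━━━━━━━━
ted,Frank░┃                         
,Carol Ha░┃                         
ted,Frank░┃                         
led,Jack ░┃                         


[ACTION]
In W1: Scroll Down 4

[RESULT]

                                    
                                    
                                    
                                    
                                    
                  ┏━━━━━━━━━━━━━━━━━
                  ┃ Minesweeper     
                  ┠─────────────────
━━━━━━━━━━━━━━━━━━━┓■■■■■■■■■       
 DataTable         ┃■■■■■■■■■       
───────────────────┨■■■■■■■■■       
Email           │Na┃■■■■■■■■■       
────────────────┼──┃■■■■■■■■■       
hank28@mail.com │Ca┃■■■■■■■■■       
dave91@mail.com │Fr┃■■■■■■■■■       
carol3@mail.com │Gr┃■■■■■■■■■       
hank55@mail.com │Gr┃■■■■■■■■■       
━━━━━━━━━━━━━━━━━━━┛■■■■■■■■■       
led,Jack █┃       ┗━━━━━━━━━━━━━━━━━
ve,Jack B░┃                         
ted,Eve B░┃                         
g,Carol K░┃                         
ve,Dave S░┃                         


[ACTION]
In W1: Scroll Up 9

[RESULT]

                                    
                                    
                                    
                                    
                                    
                  ┏━━━━━━━━━━━━━━━━━
                  ┃ Minesweeper     
                  ┠─────────────────
━━━━━━━━━━━━━━━━━━━┓■■■■■■■■■       
 DataTable         ┃■■■■■■■■■       
───────────────────┨■■■■■■■■■       
Email           │Na┃■■■■■■■■■       
────────────────┼──┃■■■■■■■■■       
hank28@mail.com │Ca┃■■■■■■■■■       
dave91@mail.com │Fr┃■■■■■■■■■       
carol3@mail.com │Gr┃■■■■■■■■■       
hank55@mail.com │Gr┃■■■■■■■■■       
━━━━━━━━━━━━━━━━━━━┛■■■■■■■■■       
led,Eve B░┃       ┗━━━━━━━━━━━━━━━━━
ted,Frank░┃                         
,Carol Ha░┃                         
ted,Frank░┃                         
led,Jack ░┃                         


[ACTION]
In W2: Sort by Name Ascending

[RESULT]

                                    
                                    
                                    
                                    
                                    
                  ┏━━━━━━━━━━━━━━━━━
                  ┃ Minesweeper     
                  ┠─────────────────
━━━━━━━━━━━━━━━━━━━┓■■■■■■■■■       
 DataTable         ┃■■■■■■■■■       
───────────────────┨■■■■■■■■■       
Email           │Na┃■■■■■■■■■       
────────────────┼──┃■■■■■■■■■       
dave72@mail.com │Al┃■■■■■■■■■       
alice87@mail.com│Al┃■■■■■■■■■       
eve1@mail.com   │Al┃■■■■■■■■■       
frank83@mail.com│Bo┃■■■■■■■■■       
━━━━━━━━━━━━━━━━━━━┛■■■■■■■■■       
led,Eve B░┃       ┗━━━━━━━━━━━━━━━━━
ted,Frank░┃                         
,Carol Ha░┃                         
ted,Frank░┃                         
led,Jack ░┃                         


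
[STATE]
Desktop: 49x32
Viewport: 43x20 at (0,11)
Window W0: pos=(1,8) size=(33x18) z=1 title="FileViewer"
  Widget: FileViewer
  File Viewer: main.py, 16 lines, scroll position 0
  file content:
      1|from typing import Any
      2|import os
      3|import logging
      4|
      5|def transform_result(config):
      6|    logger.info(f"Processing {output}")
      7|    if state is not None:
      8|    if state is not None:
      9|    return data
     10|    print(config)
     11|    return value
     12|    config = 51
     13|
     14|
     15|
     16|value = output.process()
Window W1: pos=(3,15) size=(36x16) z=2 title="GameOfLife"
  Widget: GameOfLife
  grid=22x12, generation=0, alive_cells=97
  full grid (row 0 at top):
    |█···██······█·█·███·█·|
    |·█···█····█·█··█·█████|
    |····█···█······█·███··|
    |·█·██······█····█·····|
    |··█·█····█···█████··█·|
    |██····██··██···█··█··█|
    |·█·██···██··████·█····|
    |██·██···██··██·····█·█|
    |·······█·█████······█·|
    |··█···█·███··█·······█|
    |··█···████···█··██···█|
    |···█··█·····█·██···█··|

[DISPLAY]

 ┃from typing import Any        ▲┃         
 ┃import os                     █┃         
 ┃import logging                ░┃         
 ┃                              ░┃         
 ┃d┏━━━━━━━━━━━━━━━━━━━━━━━━━━━━━━━━━━┓    
 ┃ ┃ GameOfLife                       ┃    
 ┃ ┠──────────────────────────────────┨    
 ┃ ┃Gen: 0                            ┃    
 ┃ ┃█···██······█·█·███·█·            ┃    
 ┃ ┃·█···█····█·█··█·█████            ┃    
 ┃ ┃····█···█······█·███··            ┃    
 ┃ ┃·█·██······█····█·····            ┃    
 ┃ ┃··█·█····█···█████··█·            ┃    
 ┃ ┃██····██··██···█··█··█            ┃    
 ┗━┃·█·██···██··████·█····            ┃    
   ┃██·██···██··██·····█·█            ┃    
   ┃·······█·█████······█·            ┃    
   ┃··█···█·███··█·······█            ┃    
   ┃··█···████···█··██···█            ┃    
   ┗━━━━━━━━━━━━━━━━━━━━━━━━━━━━━━━━━━┛    


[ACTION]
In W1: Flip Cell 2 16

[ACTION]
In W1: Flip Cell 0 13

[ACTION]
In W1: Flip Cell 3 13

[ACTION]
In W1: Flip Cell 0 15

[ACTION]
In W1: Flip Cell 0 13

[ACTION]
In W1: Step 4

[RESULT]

 ┃from typing import Any        ▲┃         
 ┃import os                     █┃         
 ┃import logging                ░┃         
 ┃                              ░┃         
 ┃d┏━━━━━━━━━━━━━━━━━━━━━━━━━━━━━━━━━━┓    
 ┃ ┃ GameOfLife                       ┃    
 ┃ ┠──────────────────────────────────┨    
 ┃ ┃Gen: 4                            ┃    
 ┃ ┃···········███······██            ┃    
 ┃ ┃·······█··█·██······██            ┃    
 ┃ ┃·····███·█············            ┃    
 ┃ ┃·████·█··█··█·····█···            ┃    
 ┃ ┃·········██·█····█·█··            ┃    
 ┃ ┃··█·······█·····█···█·            ┃    
 ┗━┃█·█··██····█·····█·█··            ┃    
   ┃·██·███······███·█··█·            ┃    
   ┃·····██······██····██·            ┃    
   ┃·███·······██······█··            ┃    
   ┃·██········█··········            ┃    
   ┗━━━━━━━━━━━━━━━━━━━━━━━━━━━━━━━━━━┛    


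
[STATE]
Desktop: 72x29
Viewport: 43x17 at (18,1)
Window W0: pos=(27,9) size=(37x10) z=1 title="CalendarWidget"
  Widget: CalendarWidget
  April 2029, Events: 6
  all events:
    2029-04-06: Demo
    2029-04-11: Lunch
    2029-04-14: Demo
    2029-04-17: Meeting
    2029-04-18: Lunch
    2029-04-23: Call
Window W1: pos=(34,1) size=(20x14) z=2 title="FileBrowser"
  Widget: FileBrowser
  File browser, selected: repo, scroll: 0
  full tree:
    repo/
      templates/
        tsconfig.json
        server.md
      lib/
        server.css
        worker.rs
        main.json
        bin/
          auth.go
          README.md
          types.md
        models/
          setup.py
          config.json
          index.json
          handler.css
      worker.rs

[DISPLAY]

                ┏━━━━━━━━━━━━━━━━━━┓       
                ┃ FileBrowser      ┃       
                ┠──────────────────┨       
                ┃> [-] repo/       ┃       
                ┃    [+] templates/┃       
                ┃    [+] lib/      ┃       
                ┃    worker.rs     ┃       
                ┃                  ┃       
         ┏━━━━━━┃                  ┃━━━━━━━
         ┃ Calen┃                  ┃       
         ┠──────┃                  ┃───────
         ┃      ┃                  ┃       
         ┃Mo Tu ┃                  ┃       
         ┃      ┗━━━━━━━━━━━━━━━━━━┛       
         ┃ 2  3  4  5  6*  7  8            
         ┃ 9 10 11* 12 13 14* 15           
         ┃16 17* 18* 19 20 21 22           


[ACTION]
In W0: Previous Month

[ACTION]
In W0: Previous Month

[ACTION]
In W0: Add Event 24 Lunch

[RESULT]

                ┏━━━━━━━━━━━━━━━━━━┓       
                ┃ FileBrowser      ┃       
                ┠──────────────────┨       
                ┃> [-] repo/       ┃       
                ┃    [+] templates/┃       
                ┃    [+] lib/      ┃       
                ┃    worker.rs     ┃       
                ┃                  ┃       
         ┏━━━━━━┃                  ┃━━━━━━━
         ┃ Calen┃                  ┃       
         ┠──────┃                  ┃───────
         ┃      ┃                  ┃       
         ┃Mo Tu ┃                  ┃       
         ┃      ┗━━━━━━━━━━━━━━━━━━┛       
         ┃ 5  6  7  8  9 10 11             
         ┃12 13 14 15 16 17 18             
         ┃19 20 21 22 23 24* 25            


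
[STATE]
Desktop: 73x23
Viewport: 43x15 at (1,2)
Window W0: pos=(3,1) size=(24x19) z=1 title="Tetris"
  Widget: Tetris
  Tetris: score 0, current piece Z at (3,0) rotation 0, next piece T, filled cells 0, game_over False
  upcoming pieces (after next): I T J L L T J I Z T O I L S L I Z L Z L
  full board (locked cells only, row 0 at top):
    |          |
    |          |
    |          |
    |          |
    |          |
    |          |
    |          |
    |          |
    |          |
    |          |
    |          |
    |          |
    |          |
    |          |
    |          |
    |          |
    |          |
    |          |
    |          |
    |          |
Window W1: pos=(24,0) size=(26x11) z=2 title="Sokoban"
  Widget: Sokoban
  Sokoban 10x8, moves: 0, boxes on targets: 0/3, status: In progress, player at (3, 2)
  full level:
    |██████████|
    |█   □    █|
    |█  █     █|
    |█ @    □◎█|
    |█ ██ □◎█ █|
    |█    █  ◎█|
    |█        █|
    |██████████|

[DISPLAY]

  ┃ Tetris             ┠───────────────────
  ┠────────────────────┃██████████         
  ┃          │Next:    ┃█   □    █         
  ┃          │ ▒       ┃█  █     █         
  ┃          │▒▒▒      ┃█ @    □◎█         
  ┃          │         ┃█ ██ □◎█ █         
  ┃          │         ┃█    █  ◎█         
  ┃          │         ┃█        █         
  ┃          │Score:   ┗━━━━━━━━━━━━━━━━━━━
  ┃          │0          ┃                 
  ┃          │           ┃                 
  ┃          │           ┃                 
  ┃          │           ┃                 
  ┃          │           ┃                 
  ┃          │           ┃                 


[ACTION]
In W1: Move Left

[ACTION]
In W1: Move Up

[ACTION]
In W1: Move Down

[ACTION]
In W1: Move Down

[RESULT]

  ┃ Tetris             ┠───────────────────
  ┠────────────────────┃██████████         
  ┃          │Next:    ┃█   □    █         
  ┃          │ ▒       ┃█  █     █         
  ┃          │▒▒▒      ┃█      □◎█         
  ┃          │         ┃█@██ □◎█ █         
  ┃          │         ┃█    █  ◎█         
  ┃          │         ┃█        █         
  ┃          │Score:   ┗━━━━━━━━━━━━━━━━━━━
  ┃          │0          ┃                 
  ┃          │           ┃                 
  ┃          │           ┃                 
  ┃          │           ┃                 
  ┃          │           ┃                 
  ┃          │           ┃                 


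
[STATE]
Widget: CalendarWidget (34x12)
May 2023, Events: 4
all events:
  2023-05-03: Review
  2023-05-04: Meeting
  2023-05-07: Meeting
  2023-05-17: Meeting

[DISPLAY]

             May 2023             
Mo Tu We Th Fr Sa Su              
 1  2  3*  4*  5  6  7*           
 8  9 10 11 12 13 14              
15 16 17* 18 19 20 21             
22 23 24 25 26 27 28              
29 30 31                          
                                  
                                  
                                  
                                  
                                  


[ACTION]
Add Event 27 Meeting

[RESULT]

             May 2023             
Mo Tu We Th Fr Sa Su              
 1  2  3*  4*  5  6  7*           
 8  9 10 11 12 13 14              
15 16 17* 18 19 20 21             
22 23 24 25 26 27* 28             
29 30 31                          
                                  
                                  
                                  
                                  
                                  


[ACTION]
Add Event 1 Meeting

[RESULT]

             May 2023             
Mo Tu We Th Fr Sa Su              
 1*  2  3*  4*  5  6  7*          
 8  9 10 11 12 13 14              
15 16 17* 18 19 20 21             
22 23 24 25 26 27* 28             
29 30 31                          
                                  
                                  
                                  
                                  
                                  


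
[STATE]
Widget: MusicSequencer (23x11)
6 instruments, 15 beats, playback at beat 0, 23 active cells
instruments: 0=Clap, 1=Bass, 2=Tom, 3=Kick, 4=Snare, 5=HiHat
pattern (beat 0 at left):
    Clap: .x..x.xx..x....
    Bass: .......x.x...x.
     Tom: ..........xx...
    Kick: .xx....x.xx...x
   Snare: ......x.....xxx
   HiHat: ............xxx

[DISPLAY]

      ▼12345678901234  
  Clap·█··█·██··█····  
  Bass·······█·█···█·  
   Tom··········██···  
  Kick·██····█·██···█  
 Snare······█·····███  
 HiHat············███  
                       
                       
                       
                       


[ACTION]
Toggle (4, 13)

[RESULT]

      ▼12345678901234  
  Clap·█··█·██··█····  
  Bass·······█·█···█·  
   Tom··········██···  
  Kick·██····█·██···█  
 Snare······█·····█·█  
 HiHat············███  
                       
                       
                       
                       


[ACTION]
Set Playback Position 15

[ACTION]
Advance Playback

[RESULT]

      0▼2345678901234  
  Clap·█··█·██··█····  
  Bass·······█·█···█·  
   Tom··········██···  
  Kick·██····█·██···█  
 Snare······█·····█·█  
 HiHat············███  
                       
                       
                       
                       


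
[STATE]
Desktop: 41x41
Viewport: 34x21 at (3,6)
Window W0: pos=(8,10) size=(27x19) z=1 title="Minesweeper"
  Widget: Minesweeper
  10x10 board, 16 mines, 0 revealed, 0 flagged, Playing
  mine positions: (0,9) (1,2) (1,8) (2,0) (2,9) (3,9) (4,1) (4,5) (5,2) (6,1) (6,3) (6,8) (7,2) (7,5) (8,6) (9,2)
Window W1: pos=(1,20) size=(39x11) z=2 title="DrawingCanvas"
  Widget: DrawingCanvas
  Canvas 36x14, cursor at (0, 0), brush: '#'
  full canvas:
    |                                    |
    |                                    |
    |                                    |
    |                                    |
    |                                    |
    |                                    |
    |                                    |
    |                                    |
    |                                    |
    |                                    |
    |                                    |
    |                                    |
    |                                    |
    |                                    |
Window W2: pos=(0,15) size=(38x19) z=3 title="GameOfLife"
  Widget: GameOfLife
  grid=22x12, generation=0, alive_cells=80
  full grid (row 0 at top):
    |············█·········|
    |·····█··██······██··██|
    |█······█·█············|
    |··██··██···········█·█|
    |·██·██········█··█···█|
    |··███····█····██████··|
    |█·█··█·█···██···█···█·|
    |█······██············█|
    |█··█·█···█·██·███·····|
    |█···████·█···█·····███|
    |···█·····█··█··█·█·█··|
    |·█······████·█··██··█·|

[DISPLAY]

                                  
                                  
                                  
                                  
     ┏━━━━━━━━━━━━━━━━━━━━━━━━━┓  
     ┃ Minesweeper             ┃  
     ┠─────────────────────────┨  
     ┃■■■■■■■■■■               ┃  
     ┃■■■■■■■■■■               ┃  
━━━━━━━━━━━━━━━━━━━━━━━━━━━━━━━━━━
ameOfLife                         
──────────────────────────────────
n: 0                              
··········█·········              
···█··██······██··██              
·····█·█············              
██··██···········█·█              
█·██········█··█···█              
███····█····██████··              
█··█·█···██···█···█·              
·····██············█              


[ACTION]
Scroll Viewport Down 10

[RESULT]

ameOfLife                         
──────────────────────────────────
n: 0                              
··········█·········              
···█··██······██··██              
·····█·█············              
██··██···········█·█              
█·██········█··█···█              
███····█····██████··              
█··█·█···██···█···█·              
·····██············█              
·█·█···█·██·███·····              
··████·█···█·····███              
·█·····█··█··█·█·█··              
······████·█··██··█·              
                                  
                                  
━━━━━━━━━━━━━━━━━━━━━━━━━━━━━━━━━━
                                  
                                  
                                  


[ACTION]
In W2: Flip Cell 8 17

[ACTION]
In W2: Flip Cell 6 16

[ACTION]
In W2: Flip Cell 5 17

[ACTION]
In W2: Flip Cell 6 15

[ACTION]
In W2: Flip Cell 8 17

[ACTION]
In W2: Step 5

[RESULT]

ameOfLife                         
──────────────────────────────────
n: 5                              
····················              
······██············              
·█·█··██············              
····················              
█·██·······██·······              
·█··········█·······              
······██··██········              
···███·····█······██              
··██··█··█···█·██··█              
··██··█··█·██··██·█·              
···█·█·█····█·██·██·              
···█████·····██·····              
                                  
                                  
━━━━━━━━━━━━━━━━━━━━━━━━━━━━━━━━━━
                                  
                                  
                                  


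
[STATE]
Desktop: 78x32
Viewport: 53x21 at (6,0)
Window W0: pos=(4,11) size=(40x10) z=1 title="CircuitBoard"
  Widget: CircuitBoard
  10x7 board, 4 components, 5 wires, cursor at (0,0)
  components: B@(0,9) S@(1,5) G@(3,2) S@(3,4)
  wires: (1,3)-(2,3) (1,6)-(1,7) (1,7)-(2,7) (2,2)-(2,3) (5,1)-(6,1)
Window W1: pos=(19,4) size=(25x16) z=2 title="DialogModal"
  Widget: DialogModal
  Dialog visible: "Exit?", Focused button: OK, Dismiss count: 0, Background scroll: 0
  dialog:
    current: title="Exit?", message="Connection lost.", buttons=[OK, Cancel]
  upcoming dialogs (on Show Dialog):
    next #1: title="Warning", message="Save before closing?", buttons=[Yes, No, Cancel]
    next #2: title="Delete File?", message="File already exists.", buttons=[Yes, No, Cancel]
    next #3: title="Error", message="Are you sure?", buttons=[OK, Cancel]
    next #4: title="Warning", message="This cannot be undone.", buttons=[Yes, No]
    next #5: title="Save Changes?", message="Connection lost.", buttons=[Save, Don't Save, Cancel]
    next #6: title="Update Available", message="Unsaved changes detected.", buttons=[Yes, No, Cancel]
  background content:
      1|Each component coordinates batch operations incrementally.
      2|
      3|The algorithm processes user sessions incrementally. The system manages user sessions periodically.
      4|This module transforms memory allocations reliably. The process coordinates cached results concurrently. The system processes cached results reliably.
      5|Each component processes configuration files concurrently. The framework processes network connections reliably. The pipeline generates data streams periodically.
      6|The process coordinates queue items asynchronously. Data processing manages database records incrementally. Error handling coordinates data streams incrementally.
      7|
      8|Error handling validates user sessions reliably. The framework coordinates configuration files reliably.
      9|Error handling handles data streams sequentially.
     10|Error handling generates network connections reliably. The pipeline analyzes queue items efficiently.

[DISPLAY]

                                                     
                                                     
                                                     
                                                     
             ┏━━━━━━━━━━━━━━━━━━━━━━━┓               
             ┃ DialogModal           ┃               
             ┠───────────────────────┨               
             ┃Each component coordina┃               
             ┃                       ┃               
             ┃The algorithm processes┃               
             ┃Th┌─────────────────┐s ┃               
━━━━━━━━━━━━━┃Ea│      Exit?      │se┃               
CircuitBoard ┃Th│ Connection lost.│es┃               
─────────────┃  │  [OK]  Cancel   │  ┃               
  0 1 2 3 4 5┃Er└─────────────────┘te┃               
  [.]        ┃Error handling handles ┃               
             ┃Error handling generate┃               
             ┃                       ┃               
             ┃                       ┃               
           · ┗━━━━━━━━━━━━━━━━━━━━━━━┛               
━━━━━━━━━━━━━━━━━━━━━━━━━━━━━━━━━━━━━┛               


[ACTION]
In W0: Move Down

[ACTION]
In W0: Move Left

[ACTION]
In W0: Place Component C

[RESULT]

                                                     
                                                     
                                                     
                                                     
             ┏━━━━━━━━━━━━━━━━━━━━━━━┓               
             ┃ DialogModal           ┃               
             ┠───────────────────────┨               
             ┃Each component coordina┃               
             ┃                       ┃               
             ┃The algorithm processes┃               
             ┃Th┌─────────────────┐s ┃               
━━━━━━━━━━━━━┃Ea│      Exit?      │se┃               
CircuitBoard ┃Th│ Connection lost.│es┃               
─────────────┃  │  [OK]  Cancel   │  ┃               
  0 1 2 3 4 5┃Er└─────────────────┘te┃               
             ┃Error handling handles ┃               
             ┃Error handling generate┃               
  [C]        ┃                       ┃               
             ┃                       ┃               
           · ┗━━━━━━━━━━━━━━━━━━━━━━━┛               
━━━━━━━━━━━━━━━━━━━━━━━━━━━━━━━━━━━━━┛               


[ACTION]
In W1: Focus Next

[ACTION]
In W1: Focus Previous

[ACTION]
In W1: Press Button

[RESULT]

                                                     
                                                     
                                                     
                                                     
             ┏━━━━━━━━━━━━━━━━━━━━━━━┓               
             ┃ DialogModal           ┃               
             ┠───────────────────────┨               
             ┃Each component coordina┃               
             ┃                       ┃               
             ┃The algorithm processes┃               
             ┃This module transforms ┃               
━━━━━━━━━━━━━┃Each component processe┃               
CircuitBoard ┃The process coordinates┃               
─────────────┃                       ┃               
  0 1 2 3 4 5┃Error handling validate┃               
             ┃Error handling handles ┃               
             ┃Error handling generate┃               
  [C]        ┃                       ┃               
             ┃                       ┃               
           · ┗━━━━━━━━━━━━━━━━━━━━━━━┛               
━━━━━━━━━━━━━━━━━━━━━━━━━━━━━━━━━━━━━┛               
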